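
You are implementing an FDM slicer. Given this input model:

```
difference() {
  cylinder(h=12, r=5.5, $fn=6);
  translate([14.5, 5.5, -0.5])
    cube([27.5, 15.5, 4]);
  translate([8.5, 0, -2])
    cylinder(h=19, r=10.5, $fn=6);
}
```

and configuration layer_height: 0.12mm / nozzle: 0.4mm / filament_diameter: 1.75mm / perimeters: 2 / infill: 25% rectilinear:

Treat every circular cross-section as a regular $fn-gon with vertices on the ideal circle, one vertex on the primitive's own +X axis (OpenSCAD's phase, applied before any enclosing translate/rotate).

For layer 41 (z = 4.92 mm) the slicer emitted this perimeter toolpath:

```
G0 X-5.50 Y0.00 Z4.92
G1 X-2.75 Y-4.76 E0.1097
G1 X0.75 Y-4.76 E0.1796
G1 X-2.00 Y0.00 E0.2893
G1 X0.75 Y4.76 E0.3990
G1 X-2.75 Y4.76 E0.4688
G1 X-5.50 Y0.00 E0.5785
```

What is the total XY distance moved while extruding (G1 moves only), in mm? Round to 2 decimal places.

28.99 mm

Sum the Euclidean lengths of each G1 segment: total = 28.99 mm.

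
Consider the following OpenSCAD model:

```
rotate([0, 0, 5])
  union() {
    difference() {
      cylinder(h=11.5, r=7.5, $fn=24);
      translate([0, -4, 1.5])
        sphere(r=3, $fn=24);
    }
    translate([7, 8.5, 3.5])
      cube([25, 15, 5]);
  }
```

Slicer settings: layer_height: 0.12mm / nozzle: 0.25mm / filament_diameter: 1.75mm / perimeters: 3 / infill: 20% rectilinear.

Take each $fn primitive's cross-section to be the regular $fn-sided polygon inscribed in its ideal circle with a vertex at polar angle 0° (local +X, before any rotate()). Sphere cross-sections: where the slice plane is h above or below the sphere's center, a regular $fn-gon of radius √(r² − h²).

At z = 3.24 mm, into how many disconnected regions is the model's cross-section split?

At z = 3.24 mm: the cylinder: section is a regular 24-gon, circumradius r=7.5; the r=3 sphere at (0, -4) slices to a regular 24-gon of circumradius 2.444 (√(r²−h²) with h=1.74 from center); Subtracting the remaining from the first: starting from the r=7.5 cylinder, the r=3 sphere at (0, -4) lies wholly inside it (removes its full 18.55 mm² and its 15.31 mm outline becomes a hole wall) — 1 connected region with 1 hole; the cube at (7, 8.5) does not reach this height (z outside [3.5, 8.5]); Combining (union): only that combined region is present, so the union is just that shape — 1 connected region with 1 hole; (rotated 5° about Z; rotation is an isometry so areas/perimeters/island counts are preserved). The result has 1 disconnected region.

1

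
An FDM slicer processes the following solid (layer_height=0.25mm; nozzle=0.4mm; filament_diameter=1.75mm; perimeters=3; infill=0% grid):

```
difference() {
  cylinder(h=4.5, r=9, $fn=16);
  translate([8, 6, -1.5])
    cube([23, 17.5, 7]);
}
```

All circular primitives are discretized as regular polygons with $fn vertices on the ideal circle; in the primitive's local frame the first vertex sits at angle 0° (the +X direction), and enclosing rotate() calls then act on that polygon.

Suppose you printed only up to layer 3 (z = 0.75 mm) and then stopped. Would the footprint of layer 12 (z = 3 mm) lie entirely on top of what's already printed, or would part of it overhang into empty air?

Compare the two slices. At z = 0.75: the cylinder: section is a regular 16-gon, circumradius r=9 (area = (16/2)·9.000²·sin(360°/16) = 247.98 mm²); the cube at (8, 6) is present — its section is the full 23×17.5 rectangle (area 402.50 mm²); Taking the first minus the rest: starting from the r=9 cylinder (247.98 mm²), the 23×17.5 cube at (8, 6) misses the remaining region (no effect) — area = 247.98 mm². At z = 3: the r=9 cylinder contributes a regular 16-gon of circumradius 9 (area = (16/2)·9.000²·sin(360°/16) = 247.98 mm²); the cube at (8, 6) is present — its section is the full 23×17.5 rectangle (area 402.50 mm²); Subtracting the remaining from the first: starting from the r=9 cylinder (247.98 mm²), the 23×17.5 cube at (8, 6) misses the remaining region (no effect) — area = 247.98 mm². Checking containment: the cross-section at z = 3 is a subset of the cross-section at z = 0.75.

entirely on top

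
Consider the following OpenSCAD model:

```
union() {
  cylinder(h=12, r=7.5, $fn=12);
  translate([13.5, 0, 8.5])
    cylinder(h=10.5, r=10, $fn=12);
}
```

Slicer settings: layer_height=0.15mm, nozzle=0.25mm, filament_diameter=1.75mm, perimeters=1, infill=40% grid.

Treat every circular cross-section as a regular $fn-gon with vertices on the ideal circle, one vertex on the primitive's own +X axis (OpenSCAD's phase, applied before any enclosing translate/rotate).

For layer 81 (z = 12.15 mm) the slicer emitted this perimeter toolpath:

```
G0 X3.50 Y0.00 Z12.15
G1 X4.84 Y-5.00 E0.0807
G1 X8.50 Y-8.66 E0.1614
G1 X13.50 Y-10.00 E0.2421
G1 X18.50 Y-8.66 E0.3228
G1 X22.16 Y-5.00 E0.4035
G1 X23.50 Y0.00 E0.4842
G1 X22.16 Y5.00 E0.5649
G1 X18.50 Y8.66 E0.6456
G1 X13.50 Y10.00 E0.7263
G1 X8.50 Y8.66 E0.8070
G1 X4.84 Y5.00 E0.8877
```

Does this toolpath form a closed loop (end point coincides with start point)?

Start point (G0): (3.50, 0.00). End point (last G1): the path does not return to the start — open.

no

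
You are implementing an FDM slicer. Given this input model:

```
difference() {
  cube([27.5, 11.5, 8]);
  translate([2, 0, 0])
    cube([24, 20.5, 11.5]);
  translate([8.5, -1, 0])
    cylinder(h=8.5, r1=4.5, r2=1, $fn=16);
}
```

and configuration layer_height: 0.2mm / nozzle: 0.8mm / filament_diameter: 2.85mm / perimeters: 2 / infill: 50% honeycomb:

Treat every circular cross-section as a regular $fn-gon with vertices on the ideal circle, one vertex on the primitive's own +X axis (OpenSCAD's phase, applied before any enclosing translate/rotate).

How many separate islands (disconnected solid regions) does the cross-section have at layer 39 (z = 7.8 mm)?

2

At z = 7.8 mm: the cube (footprint 27.5×11.5) is included at this height; the 24×20.5 cube at (2, 0) contributes its full rectangle; the cone at (8.5, -1) (r1=4.5→r2=1) has section circumradius 1.288 here — a regular 16-gon; After the difference (first − rest): starting from the 27.5×11.5 cube, the 24×20.5 cube at (2, 0) partially overlaps it — only the 276.00 mm² overlap (of its 492.00 mm²) is removed, clipping the outline; the cone at (8.5, -1) misses the remaining region (no effect) — 2 connected regions. Overall, the cross-section has 2 separate islands. Island count = 2.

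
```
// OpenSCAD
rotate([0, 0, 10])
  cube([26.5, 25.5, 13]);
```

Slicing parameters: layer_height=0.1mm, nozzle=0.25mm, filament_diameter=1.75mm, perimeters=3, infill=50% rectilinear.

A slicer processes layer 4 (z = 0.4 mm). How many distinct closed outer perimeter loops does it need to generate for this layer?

At z = 0.4 mm: the 26.5×25.5 cube contributes its full rectangle; (whole slice rotated 10° about Z — lengths, areas and connectivity unchanged). The result has 1 disconnected region.

1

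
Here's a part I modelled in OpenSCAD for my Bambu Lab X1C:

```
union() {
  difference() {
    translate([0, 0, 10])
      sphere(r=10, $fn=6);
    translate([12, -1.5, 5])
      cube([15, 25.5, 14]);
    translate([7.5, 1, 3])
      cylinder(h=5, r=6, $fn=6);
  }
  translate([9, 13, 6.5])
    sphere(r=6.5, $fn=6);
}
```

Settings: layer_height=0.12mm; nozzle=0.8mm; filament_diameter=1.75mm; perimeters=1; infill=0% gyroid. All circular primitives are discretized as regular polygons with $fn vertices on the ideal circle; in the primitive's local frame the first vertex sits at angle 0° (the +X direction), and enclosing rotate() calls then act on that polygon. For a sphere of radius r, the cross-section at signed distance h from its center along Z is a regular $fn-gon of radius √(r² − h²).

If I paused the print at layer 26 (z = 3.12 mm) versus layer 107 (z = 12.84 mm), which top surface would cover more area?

Layer 26 (z = 3.12): the r=10 sphere slices to a regular 6-gon of circumradius 7.257 (√(r²−h²) with h=6.88 from center) (area = (6/2)·7.257²·sin(360°/6) = 136.83 mm²); the cube at (12, -1.5) is not intersected at this z (z outside [5, 19]); the cylinder at (7.5, 1): section is a regular 6-gon, circumradius r=6 (area = (6/2)·6.000²·sin(360°/6) = 93.53 mm²); After the difference (first − rest): starting from the r=10 sphere (136.83 mm²), the r=6 cylinder at (7.5, 1) partially overlaps it — only the 28.37 mm² overlap (of its 93.53 mm²) is removed, clipping the outline — area = 108.46 mm²; the r=6.5 sphere at (9, 13) slices to a regular 6-gon of circumradius 5.552 (√(r²−h²) with h=3.38 from center) (area = (6/2)·5.552²·sin(360°/6) = 80.09 mm²); Taking the union: the 2 present regions are separate (no shared area or edge), so areas and boundary lengths simply add and each stays a separate island — area = 188.55 mm². So its area = 188.55 mm². Layer 107 (z = 12.84): the sphere: section is a regular 6-gon, circumradius = √(r²−h²) = √(10²−2.84²) = 9.588 (area = (6/2)·9.588²·sin(360°/6) = 238.85 mm²); the 15×25.5 cube at (12, -1.5) contributes its full rectangle (area 382.50 mm²); the cylinder at (7.5, 1) is absent (z outside [3, 8]); Subtracting the remaining from the first: starting from the r=10 sphere (238.85 mm²), the 15×25.5 cube at (12, -1.5) misses the remaining region (no effect) — area = 238.85 mm²; the r=6.5 sphere at (9, 13) slices to a regular 6-gon of circumradius 1.433 (√(r²−h²) with h=6.34 from center) (area = (6/2)·1.433²·sin(360°/6) = 5.34 mm²); Merging all regions: the 2 present regions are separate (no shared area or edge), so areas and boundary lengths simply add and each stays a separate island — area = 244.19 mm². So its area = 244.19 mm². Layer 107 is larger (244.19 vs 188.55 mm²).

layer 107 (z = 12.84 mm)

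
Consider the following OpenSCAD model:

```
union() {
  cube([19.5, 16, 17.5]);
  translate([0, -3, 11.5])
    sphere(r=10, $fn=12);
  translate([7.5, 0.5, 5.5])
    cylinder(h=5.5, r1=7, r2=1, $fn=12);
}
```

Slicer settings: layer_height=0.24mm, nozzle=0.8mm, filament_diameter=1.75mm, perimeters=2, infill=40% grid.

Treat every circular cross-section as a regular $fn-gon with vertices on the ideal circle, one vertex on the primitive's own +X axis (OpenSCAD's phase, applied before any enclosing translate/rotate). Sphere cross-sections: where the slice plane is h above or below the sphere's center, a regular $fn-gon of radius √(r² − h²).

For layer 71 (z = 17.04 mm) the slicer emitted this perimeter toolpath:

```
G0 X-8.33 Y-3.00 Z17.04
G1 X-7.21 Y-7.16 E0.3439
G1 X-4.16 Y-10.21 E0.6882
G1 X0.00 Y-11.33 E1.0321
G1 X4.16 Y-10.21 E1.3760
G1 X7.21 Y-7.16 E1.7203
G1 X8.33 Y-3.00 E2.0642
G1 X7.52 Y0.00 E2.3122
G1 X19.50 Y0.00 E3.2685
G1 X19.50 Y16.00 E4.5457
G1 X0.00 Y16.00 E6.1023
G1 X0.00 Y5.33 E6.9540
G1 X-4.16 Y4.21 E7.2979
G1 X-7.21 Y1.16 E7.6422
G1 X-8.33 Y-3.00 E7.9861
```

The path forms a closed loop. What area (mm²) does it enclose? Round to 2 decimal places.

491.75 mm²

Apply the shoelace formula to the sequence of (X, Y) vertices; enclosed area = 491.75 mm².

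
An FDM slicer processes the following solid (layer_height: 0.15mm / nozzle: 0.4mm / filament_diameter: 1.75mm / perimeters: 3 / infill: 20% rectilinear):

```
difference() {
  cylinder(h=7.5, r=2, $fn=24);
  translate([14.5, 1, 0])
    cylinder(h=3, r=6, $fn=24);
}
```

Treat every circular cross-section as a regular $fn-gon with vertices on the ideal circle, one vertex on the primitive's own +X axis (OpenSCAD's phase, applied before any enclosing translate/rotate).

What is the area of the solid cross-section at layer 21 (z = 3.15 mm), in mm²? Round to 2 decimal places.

At z = 3.15 mm: the cylinder: section is a regular 24-gon, circumradius r=2 (area = (24/2)·2.000²·sin(360°/24) = 12.42 mm²); the cylinder at (14.5, 1) is absent (z outside [0, 3]); Taking the first minus the rest: none of the subtracted shapes is present at this height, so the r=2 cylinder is unchanged — area = 12.42 mm². Overall, the cross-section is a single solid region. Net area = 12.42 mm².

12.42 mm²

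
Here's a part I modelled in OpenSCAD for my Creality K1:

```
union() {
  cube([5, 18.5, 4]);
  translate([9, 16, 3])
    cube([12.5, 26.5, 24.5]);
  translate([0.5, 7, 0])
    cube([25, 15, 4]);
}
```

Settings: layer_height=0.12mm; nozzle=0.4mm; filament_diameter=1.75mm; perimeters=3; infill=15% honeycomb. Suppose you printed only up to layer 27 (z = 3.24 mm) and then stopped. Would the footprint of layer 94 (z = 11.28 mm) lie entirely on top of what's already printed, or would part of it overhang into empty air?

entirely on top

Compare the two slices. At z = 3.24: the cube (footprint 5×18.5) is included at this height (area 92.50 mm²); the 12.5×26.5 cube at (9, 16) contributes its full rectangle (area 331.25 mm²); the cube at (0.5, 7) is present — its section is the full 25×15 rectangle (area 375.00 mm²); Merging all regions: the regions partially overlap — summed areas 798.75 mm² minus the doubly-counted overlap 126.75 mm² gives 672.00 mm² — area = 672.00 mm². At z = 11.28: the cube is not intersected at this z (z outside [0, 4]); the 12.5×26.5 cube at (9, 16) contributes its full rectangle (area 331.25 mm²); the cube at (0.5, 7) is absent (z outside [0, 4]); Merging all regions: only the 12.5×26.5 cube at (9, 16) is present, so the union is just that shape — area = 331.25 mm². Checking containment: the cross-section at z = 11.28 is a subset of the cross-section at z = 3.24.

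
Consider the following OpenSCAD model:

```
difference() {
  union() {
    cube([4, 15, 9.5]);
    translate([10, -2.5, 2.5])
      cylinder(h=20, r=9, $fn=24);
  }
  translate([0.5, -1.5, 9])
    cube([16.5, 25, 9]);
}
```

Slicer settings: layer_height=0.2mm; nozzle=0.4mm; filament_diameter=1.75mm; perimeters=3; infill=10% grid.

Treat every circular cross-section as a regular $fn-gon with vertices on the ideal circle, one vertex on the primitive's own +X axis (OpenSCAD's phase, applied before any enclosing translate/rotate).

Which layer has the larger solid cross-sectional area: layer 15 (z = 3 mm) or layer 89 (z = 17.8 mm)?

layer 15 (z = 3 mm)

Layer 15 (z = 3): the 4×15 cube contributes its full rectangle (area 60.00 mm²); the r=9 cylinder at (10, -2.5) gives a regular 24-gon of circumradius 9 (constant along its height) (area = (24/2)·9.000²·sin(360°/24) = 251.57 mm²); Taking the union: the regions partially overlap — summed areas 311.57 mm² minus the doubly-counted overlap 6.48 mm² gives 305.09 mm² — area = 305.09 mm²; the cube at (0.5, -1.5) is absent (z outside [9, 18]); Subtracting the remaining from the first: none of the subtracted shapes is present at this height, so the result so far is unchanged — area = 305.09 mm². So its area = 305.09 mm². Layer 89 (z = 17.8): the cube does not reach this height (z outside [0, 9.5]); the r=9 cylinder at (10, -2.5) gives a regular 24-gon of circumradius 9 (constant along its height) (area = (24/2)·9.000²·sin(360°/24) = 251.57 mm²); Combining (union): only the r=9 cylinder at (10, -2.5) is present, so the union is just that shape — area = 251.57 mm²; the 16.5×25 cube at (0.5, -1.5) contributes its full rectangle (area 412.50 mm²); Subtracting the remaining from the first: starting from the result so far (251.57 mm²), the 16.5×25 cube at (0.5, -1.5) partially overlaps it — only the 102.44 mm² overlap (of its 412.50 mm²) is removed, clipping the outline — area = 149.13 mm². So its area = 149.13 mm². Layer 15 is larger (305.09 vs 149.13 mm²).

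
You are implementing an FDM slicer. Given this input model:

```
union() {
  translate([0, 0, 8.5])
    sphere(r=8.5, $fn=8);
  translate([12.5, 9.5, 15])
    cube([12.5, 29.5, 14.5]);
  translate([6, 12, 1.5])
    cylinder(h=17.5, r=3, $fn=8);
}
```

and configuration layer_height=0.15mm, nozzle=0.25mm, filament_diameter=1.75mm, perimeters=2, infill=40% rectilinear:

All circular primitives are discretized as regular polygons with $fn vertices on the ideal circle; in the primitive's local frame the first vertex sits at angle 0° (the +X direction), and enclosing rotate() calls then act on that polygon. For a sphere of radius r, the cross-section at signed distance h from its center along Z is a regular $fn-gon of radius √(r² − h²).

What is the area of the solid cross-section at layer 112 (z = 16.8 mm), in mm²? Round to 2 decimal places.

403.71 mm²

At z = 16.8 mm: the r=8.5 sphere contributes a regular 8-gon of circumradius √(8.5²−8.3²) = 1.833 (area = (8/2)·1.833²·sin(360°/8) = 9.50 mm²); the cube at (12.5, 9.5) (footprint 12.5×29.5) is included at this height (area 368.75 mm²); the r=3 cylinder at (6, 12) contributes a regular 8-gon of circumradius 3 (area = (8/2)·3.000²·sin(360°/8) = 25.46 mm²); Combining (union): the 3 present regions are separate (no shared area or edge), so areas and boundary lengths simply add and each stays a separate island — area = 403.71 mm². Overall, the cross-section has 3 separate islands. Net area = 403.71 mm².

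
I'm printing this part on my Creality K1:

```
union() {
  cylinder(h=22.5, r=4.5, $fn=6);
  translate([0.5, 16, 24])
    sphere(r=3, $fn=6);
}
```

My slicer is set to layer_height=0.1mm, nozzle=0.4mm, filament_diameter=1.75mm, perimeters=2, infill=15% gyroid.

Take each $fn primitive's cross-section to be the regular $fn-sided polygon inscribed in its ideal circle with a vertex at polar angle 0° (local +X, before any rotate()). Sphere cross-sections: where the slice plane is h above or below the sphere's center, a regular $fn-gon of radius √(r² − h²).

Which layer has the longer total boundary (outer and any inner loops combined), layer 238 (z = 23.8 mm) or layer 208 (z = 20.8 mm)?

Layer 238 (z = 23.8): the cylinder is not intersected at this z (z outside [0, 22.5]); the r=3 sphere at (0.5, 16) contributes a regular 6-gon of circumradius √(3²−0.2²) = 2.993 (perimeter = 2·6·2.993·sin(180°/6) = 17.96 mm); Merging all regions: only the r=3 sphere at (0.5, 16) is present, so the union is just that shape — boundary = 17.96 mm. So its perimeter = 17.96 mm. Layer 208 (z = 20.8): the cylinder: section is a regular 6-gon, circumradius r=4.5 (perimeter = 2·6·4.500·sin(180°/6) = 27.00 mm); the sphere at (0.5, 16) is absent (|z−center|=3.200 > r=3); Merging all regions: only the r=4.5 cylinder is present, so the union is just that shape — boundary = 27.00 mm. So its perimeter = 27.00 mm. Layer 208 is larger (27.00 vs 17.96 mm).

layer 208 (z = 20.8 mm)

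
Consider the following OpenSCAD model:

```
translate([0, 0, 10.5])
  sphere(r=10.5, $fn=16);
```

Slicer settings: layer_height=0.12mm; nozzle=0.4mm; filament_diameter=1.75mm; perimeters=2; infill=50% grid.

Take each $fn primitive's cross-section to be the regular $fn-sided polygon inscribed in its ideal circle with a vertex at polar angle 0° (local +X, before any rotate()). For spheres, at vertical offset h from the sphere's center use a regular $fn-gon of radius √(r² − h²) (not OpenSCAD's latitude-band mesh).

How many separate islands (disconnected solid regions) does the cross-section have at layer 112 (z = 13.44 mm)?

1

At z = 13.44 mm: the r=10.5 sphere slices to a regular 16-gon of circumradius 10.080 (√(r²−h²) with h=2.94 from center). Overall, the cross-section is a single solid region. Island count = 1.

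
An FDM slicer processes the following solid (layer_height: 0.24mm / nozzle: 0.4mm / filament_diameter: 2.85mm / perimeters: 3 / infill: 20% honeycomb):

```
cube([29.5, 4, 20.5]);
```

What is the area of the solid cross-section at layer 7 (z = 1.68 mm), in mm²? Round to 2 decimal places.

118.00 mm²

At z = 1.68 mm: the cube is present — its section is the full 29.5×4 rectangle (area 118.00 mm²). Overall, the cross-section is a single solid region. Net area = 118.00 mm².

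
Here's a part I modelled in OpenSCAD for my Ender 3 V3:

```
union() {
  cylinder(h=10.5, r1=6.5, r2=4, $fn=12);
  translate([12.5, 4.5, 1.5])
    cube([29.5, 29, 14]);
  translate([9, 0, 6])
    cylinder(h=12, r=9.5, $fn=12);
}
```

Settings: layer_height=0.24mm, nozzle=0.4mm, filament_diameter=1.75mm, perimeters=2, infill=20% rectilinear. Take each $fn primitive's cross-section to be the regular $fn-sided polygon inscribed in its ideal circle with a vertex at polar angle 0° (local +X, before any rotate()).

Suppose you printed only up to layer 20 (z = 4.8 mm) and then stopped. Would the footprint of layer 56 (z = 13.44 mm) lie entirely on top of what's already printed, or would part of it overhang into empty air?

part overhangs

Compare the two slices. At z = 4.8: the cone contributes a regular 12-gon of circumradius 5.357 (interpolated between r1=6.5 and r2=4 at t=0.457) (area = (12/2)·5.357²·sin(360°/12) = 86.10 mm²); the 29.5×29 cube at (12.5, 4.5) contributes its full rectangle (area 855.50 mm²); the cylinder at (9, 0) does not reach this height (z outside [6, 18]); Merging all regions: the 2 present regions are separate (no shared area or edge), so areas and boundary lengths simply add and each stays a separate island — area = 941.60 mm². At z = 13.44: the cone does not reach this height (z outside [0, 10.5]); the 29.5×29 cube at (12.5, 4.5) contributes its full rectangle (area 855.50 mm²); the r=9.5 cylinder at (9, 0) gives a regular 12-gon of circumradius 9.5 (constant along its height) (area = (12/2)·9.500²·sin(360°/12) = 270.75 mm²); Merging all regions: the regions partially overlap — summed areas 1126.25 mm² minus the doubly-counted overlap 11.79 mm² gives 1114.46 mm² — area = 1114.46 mm². Checking containment: at z = 13.44 the cross-section extends beyond the z = 4.8 cross-section by about 218.11 mm².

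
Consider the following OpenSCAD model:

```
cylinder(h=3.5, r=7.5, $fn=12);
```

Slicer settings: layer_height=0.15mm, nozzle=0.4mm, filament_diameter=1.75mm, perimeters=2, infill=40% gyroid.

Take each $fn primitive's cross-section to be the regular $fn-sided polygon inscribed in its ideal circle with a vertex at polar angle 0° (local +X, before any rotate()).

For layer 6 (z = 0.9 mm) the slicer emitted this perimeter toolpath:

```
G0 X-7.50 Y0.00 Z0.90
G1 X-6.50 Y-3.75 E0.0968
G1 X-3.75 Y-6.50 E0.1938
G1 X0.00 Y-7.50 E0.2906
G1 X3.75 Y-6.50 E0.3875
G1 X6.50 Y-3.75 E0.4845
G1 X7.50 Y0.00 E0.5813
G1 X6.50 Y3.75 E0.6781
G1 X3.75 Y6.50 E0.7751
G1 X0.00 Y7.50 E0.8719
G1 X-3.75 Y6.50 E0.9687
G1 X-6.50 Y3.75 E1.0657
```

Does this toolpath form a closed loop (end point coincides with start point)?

Start point (G0): (-7.50, 0.00). End point (last G1): the path does not return to the start — open.

no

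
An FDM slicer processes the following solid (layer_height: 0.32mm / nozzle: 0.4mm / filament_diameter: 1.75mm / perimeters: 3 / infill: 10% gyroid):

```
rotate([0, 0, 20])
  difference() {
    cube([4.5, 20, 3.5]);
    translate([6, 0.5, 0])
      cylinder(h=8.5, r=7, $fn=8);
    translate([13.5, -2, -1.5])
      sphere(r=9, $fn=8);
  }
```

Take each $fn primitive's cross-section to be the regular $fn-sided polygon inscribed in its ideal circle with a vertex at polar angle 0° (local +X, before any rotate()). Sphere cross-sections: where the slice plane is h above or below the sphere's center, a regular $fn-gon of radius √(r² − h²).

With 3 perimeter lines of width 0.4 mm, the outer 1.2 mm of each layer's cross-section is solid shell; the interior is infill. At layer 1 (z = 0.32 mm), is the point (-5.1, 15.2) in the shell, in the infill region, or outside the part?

At z = 0.32 mm: the 4.5×20 cube contributes its full rectangle; the r=7 cylinder at (6, 0.5) gives a regular 8-gon of circumradius 7 (constant along its height); the r=9 sphere at (13.5, -2) contributes a regular 8-gon of circumradius √(9²−1.82²) = 8.814; Taking the first minus the rest: starting from the 4.5×20 cube, the r=7 cylinder at (6, 0.5) partially overlaps it — only the 25.66 mm² overlap (of its 138.59 mm²) is removed, clipping the outline; the r=9 sphere at (13.5, -2) misses the remaining region (no effect) — 1 connected region; (rotated 20° about Z; rotation is an isometry so areas/perimeters/island counts are preserved). Overall, the cross-section is a single solid region. Undo the 20° rotation: the query point maps to (0.406, 16.028) in the un-rotated model frame. The nearest boundary edge runs (0.00, 2.91)→(0.00, 20.00); distance from the point to it = 0.41 mm. The point is inside the cross-section, 0.41 mm from the nearest boundary — within the 1.2 mm shell band (3 × 0.4).

shell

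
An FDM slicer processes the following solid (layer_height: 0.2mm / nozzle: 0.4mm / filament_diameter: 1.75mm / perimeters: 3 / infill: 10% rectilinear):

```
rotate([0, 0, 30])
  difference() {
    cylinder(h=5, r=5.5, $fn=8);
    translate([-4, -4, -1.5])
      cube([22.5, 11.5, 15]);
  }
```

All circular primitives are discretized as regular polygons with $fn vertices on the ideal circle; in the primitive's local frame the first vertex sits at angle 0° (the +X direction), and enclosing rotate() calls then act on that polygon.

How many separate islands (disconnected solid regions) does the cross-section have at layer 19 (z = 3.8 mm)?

2

At z = 3.8 mm: the r=5.5 cylinder contributes a regular 8-gon of circumradius 5.5; the cube at (-4, -4) is present — its section is the full 22.5×11.5 rectangle; Taking the first minus the rest: starting from the r=5.5 cylinder, the 22.5×11.5 cube at (-4, -4) partially overlaps it — only the 74.70 mm² overlap (of its 258.75 mm²) is removed, clipping the outline — 2 connected regions; (rotated 30° about Z; rotation is an isometry so areas/perimeters/island counts are preserved). Overall, the cross-section has 2 separate islands. Island count = 2.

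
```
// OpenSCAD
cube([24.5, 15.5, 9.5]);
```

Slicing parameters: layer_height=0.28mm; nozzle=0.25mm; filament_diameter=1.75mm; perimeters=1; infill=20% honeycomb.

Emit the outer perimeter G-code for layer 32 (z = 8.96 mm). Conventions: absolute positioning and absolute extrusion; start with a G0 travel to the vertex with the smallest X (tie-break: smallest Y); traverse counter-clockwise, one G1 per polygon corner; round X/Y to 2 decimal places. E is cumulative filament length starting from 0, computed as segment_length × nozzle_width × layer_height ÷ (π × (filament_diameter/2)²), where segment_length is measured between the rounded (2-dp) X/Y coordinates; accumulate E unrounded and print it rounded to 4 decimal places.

At z = 8.96 mm: the cube is present — its section is the full 24.5×15.5 rectangle. The outline is a single polygon with 4 vertices. Extrusion per mm of travel: 0.25 × 0.28 / (π × 0.875²) = 0.029103. Accumulating E over each segment gives final E = 2.3282.

G0 X0.00 Y0.00 Z8.96
G1 X24.50 Y0.00 E0.7130
G1 X24.50 Y15.50 E1.1641
G1 X0.00 Y15.50 E1.8771
G1 X0.00 Y0.00 E2.3282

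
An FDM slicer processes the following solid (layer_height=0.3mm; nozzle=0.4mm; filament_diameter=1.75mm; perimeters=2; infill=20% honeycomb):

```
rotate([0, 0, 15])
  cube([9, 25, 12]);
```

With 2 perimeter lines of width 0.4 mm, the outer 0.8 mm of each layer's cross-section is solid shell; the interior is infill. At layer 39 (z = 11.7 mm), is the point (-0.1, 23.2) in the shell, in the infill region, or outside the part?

infill

At z = 11.7 mm: the cube is present — its section is the full 9×25 rectangle; (rotated 15° about Z; rotation is an isometry so areas/perimeters/island counts are preserved). Overall, the cross-section is a single solid region. Undo the 15° rotation: the query point maps to (5.908, 22.435) in the un-rotated model frame. The nearest boundary edge runs (9.00, 25.00)→(0.00, 25.00); distance from the point to it = 2.56 mm. The point is inside the cross-section and 2.56 mm from the nearest boundary — more than the 0.8 mm shell width (2 × 0.4), so it's in the infill interior.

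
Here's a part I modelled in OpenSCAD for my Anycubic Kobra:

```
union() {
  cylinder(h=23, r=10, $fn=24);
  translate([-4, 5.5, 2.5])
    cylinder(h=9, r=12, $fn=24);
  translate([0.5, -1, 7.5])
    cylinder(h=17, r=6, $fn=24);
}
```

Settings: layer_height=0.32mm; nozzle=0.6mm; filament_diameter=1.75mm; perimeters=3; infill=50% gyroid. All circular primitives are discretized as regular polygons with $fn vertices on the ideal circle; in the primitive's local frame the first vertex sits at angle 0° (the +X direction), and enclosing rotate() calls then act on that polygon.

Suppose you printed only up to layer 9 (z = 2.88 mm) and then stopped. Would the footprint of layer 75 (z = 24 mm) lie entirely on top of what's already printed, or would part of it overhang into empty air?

entirely on top

Compare the two slices. At z = 2.88: the r=10 cylinder gives a regular 24-gon of circumradius 10 (constant along its height) (area = (24/2)·10.000²·sin(360°/24) = 310.58 mm²); the cylinder at (-4, 5.5): section is a regular 24-gon, circumradius r=12 (area = (24/2)·12.000²·sin(360°/24) = 447.24 mm²); the cylinder at (0.5, -1) does not reach this height (z outside [7.5, 24.5]); Taking the union: the regions partially overlap — summed areas 757.82 mm² minus the doubly-counted overlap 225.91 mm² gives 531.91 mm² — area = 531.91 mm². At z = 24: the cylinder is absent (z outside [0, 23]); the cylinder at (-4, 5.5) is absent (z outside [2.5, 11.5]); the cylinder at (0.5, -1): section is a regular 24-gon, circumradius r=6 (area = (24/2)·6.000²·sin(360°/24) = 111.81 mm²); Combining (union): only the r=6 cylinder at (0.5, -1) is present, so the union is just that shape — area = 111.81 mm². Checking containment: the cross-section at z = 24 is a subset of the cross-section at z = 2.88.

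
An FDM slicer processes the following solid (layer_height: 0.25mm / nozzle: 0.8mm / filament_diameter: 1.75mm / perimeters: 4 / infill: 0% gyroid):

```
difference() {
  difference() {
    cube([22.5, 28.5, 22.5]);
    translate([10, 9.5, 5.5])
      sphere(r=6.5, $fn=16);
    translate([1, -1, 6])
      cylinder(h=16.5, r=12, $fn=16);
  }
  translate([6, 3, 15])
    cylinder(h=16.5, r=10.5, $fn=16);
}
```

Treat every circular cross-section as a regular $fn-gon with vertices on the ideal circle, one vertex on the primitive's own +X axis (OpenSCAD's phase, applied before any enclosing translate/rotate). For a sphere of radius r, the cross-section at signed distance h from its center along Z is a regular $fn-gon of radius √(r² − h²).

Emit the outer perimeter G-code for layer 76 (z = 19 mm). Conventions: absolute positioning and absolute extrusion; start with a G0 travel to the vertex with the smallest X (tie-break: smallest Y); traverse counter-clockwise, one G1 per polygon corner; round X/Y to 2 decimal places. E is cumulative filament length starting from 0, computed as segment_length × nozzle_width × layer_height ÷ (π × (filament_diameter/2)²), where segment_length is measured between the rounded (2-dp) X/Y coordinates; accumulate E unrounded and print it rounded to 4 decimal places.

At z = 19 mm: the cube is present — its section is the full 22.5×28.5 rectangle; the sphere at (10, 9.5) is absent (|z−center|=13.500 > r=6.5); the cylinder at (1, -1): section is a regular 16-gon, circumradius r=12; After the difference (first − rest): starting from the 22.5×28.5 cube, the r=12 cylinder at (1, -1) partially overlaps it — only the 109.21 mm² overlap (of its 440.85 mm²) is removed, clipping the outline — 1 connected region; the r=10.5 cylinder at (6, 3) gives a regular 16-gon of circumradius 10.5 (constant along its height); Taking the first minus the rest: starting from the result so far, the r=10.5 cylinder at (6, 3) partially overlaps it — only the 82.27 mm² overlap (of its 337.53 mm²) is removed, clipping the outline — 1 connected region. The outline is a single polygon with 11 vertices. Extrusion per mm of travel: 0.8 × 0.25 / (π × 0.875²) = 0.083150. Accumulating E over each segment gives final E = 8.3685.

G0 X0.00 Y11.38 Z19.00
G1 X1.98 Y12.70 E0.1979
G1 X6.00 Y13.50 E0.5387
G1 X10.02 Y12.70 E0.8795
G1 X13.42 Y10.42 E1.2199
G1 X15.70 Y7.02 E1.5603
G1 X16.50 Y3.00 E1.9011
G1 X15.90 Y0.00 E2.1555
G1 X22.50 Y0.00 E2.7043
G1 X22.50 Y28.50 E5.0741
G1 X0.00 Y28.50 E6.9450
G1 X0.00 Y11.38 E8.3685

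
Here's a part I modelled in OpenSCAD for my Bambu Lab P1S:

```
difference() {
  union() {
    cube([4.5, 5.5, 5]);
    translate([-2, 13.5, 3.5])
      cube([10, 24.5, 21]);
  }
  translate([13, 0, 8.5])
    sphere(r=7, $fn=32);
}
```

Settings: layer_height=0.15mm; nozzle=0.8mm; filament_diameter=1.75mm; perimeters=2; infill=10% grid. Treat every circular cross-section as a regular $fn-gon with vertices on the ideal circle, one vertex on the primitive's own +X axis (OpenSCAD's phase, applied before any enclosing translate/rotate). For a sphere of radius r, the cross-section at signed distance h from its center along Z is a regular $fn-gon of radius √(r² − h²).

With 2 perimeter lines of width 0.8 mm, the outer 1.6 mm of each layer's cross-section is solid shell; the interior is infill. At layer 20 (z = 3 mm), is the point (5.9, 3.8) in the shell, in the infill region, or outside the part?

At z = 3 mm: the cube is present — its section is the full 4.5×5.5 rectangle; the cube at (-2, 13.5) is not intersected at this z (z outside [3.5, 24.5]); Combining (union): only the 4.5×5.5 cube is present, so the union is just that shape — 1 connected region; the r=7 sphere at (13, 0) slices to a regular 32-gon of circumradius 4.330 (√(r²−h²) with h=5.5 from center); After the difference (first − rest): starting from the result so far, the r=7 sphere at (13, 0) misses the remaining region (no effect) — 1 connected region. Overall, the cross-section is a single solid region. The nearest boundary edge runs (4.50, 5.50)→(4.50, 0.00); distance from the point to it = 1.40 mm. The point is not inside any of the regions above, so it lies outside the cross-section (1.40 mm from the nearest boundary).

outside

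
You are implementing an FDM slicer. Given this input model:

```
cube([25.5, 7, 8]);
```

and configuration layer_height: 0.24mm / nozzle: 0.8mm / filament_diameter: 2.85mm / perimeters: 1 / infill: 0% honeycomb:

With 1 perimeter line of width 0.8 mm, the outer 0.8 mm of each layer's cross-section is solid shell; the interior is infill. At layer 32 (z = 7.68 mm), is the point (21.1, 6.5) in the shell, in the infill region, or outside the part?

shell

At z = 7.68 mm: the cube (footprint 25.5×7) is included at this height. Overall, the cross-section is a single solid region. The nearest boundary edge runs (25.50, 7.00)→(0.00, 7.00); distance from the point to it = 0.50 mm. The point is inside the cross-section, 0.50 mm from the nearest boundary — within the 0.8 mm shell band (1 × 0.8).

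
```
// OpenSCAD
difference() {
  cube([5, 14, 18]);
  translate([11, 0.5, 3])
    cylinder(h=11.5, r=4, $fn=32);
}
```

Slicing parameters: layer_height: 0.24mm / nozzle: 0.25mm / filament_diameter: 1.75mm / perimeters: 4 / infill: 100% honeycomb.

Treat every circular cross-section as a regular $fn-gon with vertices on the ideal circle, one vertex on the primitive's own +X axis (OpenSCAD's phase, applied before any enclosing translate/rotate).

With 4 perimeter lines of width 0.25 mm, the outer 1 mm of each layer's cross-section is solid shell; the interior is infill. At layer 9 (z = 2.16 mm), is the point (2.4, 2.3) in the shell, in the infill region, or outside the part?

infill

At z = 2.16 mm: the cube is present — its section is the full 5×14 rectangle; the cylinder at (11, 0.5) is absent (z outside [3, 14.5]); Taking the first minus the rest: none of the subtracted shapes is present at this height, so the 5×14 cube is unchanged — 1 connected region. Overall, the cross-section is a single solid region. The nearest boundary edge runs (0.00, 0.00)→(5.00, 0.00); distance from the point to it = 2.30 mm. The point is inside the cross-section and 2.30 mm from the nearest boundary — more than the 1 mm shell width (4 × 0.25), so it's in the infill interior.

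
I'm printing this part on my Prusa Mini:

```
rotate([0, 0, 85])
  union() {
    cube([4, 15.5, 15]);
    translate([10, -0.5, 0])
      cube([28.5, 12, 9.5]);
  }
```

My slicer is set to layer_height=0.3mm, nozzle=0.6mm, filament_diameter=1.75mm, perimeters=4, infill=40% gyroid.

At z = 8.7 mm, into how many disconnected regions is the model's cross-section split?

2

At z = 8.7 mm: the 4×15.5 cube contributes its full rectangle; the cube at (10, -0.5) (footprint 28.5×12) is included at this height; Combining (union): the 2 present regions are separate (no shared area or edge), so areas and boundary lengths simply add and each stays a separate island — 2 connected regions; (rotated 85° about Z; rotation is an isometry so areas/perimeters/island counts are preserved). The result has 2 disconnected regions.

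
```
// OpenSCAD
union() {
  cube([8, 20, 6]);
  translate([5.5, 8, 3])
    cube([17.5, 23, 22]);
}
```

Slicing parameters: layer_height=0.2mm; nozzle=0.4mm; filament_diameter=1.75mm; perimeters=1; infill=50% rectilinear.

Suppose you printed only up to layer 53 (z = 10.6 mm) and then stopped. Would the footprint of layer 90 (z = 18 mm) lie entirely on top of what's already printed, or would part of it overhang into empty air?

Compare the two slices. At z = 10.6: the cube is not intersected at this z (z outside [0, 6]); the cube at (5.5, 8) is present — its section is the full 17.5×23 rectangle (area 402.50 mm²); Merging all regions: only the 17.5×23 cube at (5.5, 8) is present, so the union is just that shape — area = 402.50 mm². At z = 18: the cube is absent (z outside [0, 6]); the 17.5×23 cube at (5.5, 8) contributes its full rectangle (area 402.50 mm²); Merging all regions: only the 17.5×23 cube at (5.5, 8) is present, so the union is just that shape — area = 402.50 mm². Checking containment: the cross-section at z = 18 is a subset of the cross-section at z = 10.6.

entirely on top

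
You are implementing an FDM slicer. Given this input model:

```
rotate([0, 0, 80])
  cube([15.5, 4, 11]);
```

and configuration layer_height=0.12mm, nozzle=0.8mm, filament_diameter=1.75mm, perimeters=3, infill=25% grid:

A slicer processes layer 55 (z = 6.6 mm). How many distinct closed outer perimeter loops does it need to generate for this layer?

1

At z = 6.6 mm: the cube (footprint 15.5×4) is included at this height; (rotated 80° about Z; rotation is an isometry so areas/perimeters/island counts are preserved). The result has 1 disconnected region.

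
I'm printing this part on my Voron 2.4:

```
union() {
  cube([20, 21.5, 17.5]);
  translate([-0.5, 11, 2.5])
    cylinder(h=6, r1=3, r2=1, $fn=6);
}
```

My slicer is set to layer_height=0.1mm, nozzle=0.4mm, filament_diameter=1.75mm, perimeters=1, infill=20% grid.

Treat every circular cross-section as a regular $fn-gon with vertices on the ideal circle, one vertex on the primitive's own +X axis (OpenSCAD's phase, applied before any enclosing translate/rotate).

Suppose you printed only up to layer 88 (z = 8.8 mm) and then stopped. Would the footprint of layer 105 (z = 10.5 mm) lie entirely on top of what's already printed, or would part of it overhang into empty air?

Compare the two slices. At z = 8.8: the 20×21.5 cube contributes its full rectangle (area 430.00 mm²); the cone at (-0.5, 11) is absent (z outside [2.5, 8.5]); Taking the union: only the 20×21.5 cube is present, so the union is just that shape — area = 430.00 mm². At z = 10.5: the cube (footprint 20×21.5) is included at this height (area 430.00 mm²); the cone at (-0.5, 11) is absent (z outside [2.5, 8.5]); Merging all regions: only the 20×21.5 cube is present, so the union is just that shape — area = 430.00 mm². Checking containment: the cross-section at z = 10.5 is a subset of the cross-section at z = 8.8.

entirely on top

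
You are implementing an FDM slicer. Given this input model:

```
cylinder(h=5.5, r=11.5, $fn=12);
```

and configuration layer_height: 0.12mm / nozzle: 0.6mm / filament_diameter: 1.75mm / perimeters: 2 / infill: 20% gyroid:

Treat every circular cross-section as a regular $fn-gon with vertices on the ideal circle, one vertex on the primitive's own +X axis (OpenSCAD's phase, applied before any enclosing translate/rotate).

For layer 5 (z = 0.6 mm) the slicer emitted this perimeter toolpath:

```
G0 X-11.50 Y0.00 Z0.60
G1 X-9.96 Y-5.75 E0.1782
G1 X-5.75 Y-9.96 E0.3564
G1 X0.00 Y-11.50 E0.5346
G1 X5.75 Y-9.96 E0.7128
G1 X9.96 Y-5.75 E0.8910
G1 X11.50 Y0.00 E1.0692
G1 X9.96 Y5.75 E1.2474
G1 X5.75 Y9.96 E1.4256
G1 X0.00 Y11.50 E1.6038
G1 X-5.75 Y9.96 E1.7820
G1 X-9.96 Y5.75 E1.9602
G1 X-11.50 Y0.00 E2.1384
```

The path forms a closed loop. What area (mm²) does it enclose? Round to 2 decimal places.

Apply the shoelace formula to the sequence of (X, Y) vertices; enclosed area = 396.78 mm².

396.78 mm²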